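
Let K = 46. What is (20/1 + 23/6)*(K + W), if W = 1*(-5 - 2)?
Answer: 1859/2 ≈ 929.50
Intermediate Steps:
W = -7 (W = 1*(-7) = -7)
(20/1 + 23/6)*(K + W) = (20/1 + 23/6)*(46 - 7) = (20*1 + 23*(1/6))*39 = (20 + 23/6)*39 = (143/6)*39 = 1859/2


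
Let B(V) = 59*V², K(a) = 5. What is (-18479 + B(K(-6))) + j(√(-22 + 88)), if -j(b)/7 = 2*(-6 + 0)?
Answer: -16920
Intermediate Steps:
j(b) = 84 (j(b) = -14*(-6 + 0) = -14*(-6) = -7*(-12) = 84)
(-18479 + B(K(-6))) + j(√(-22 + 88)) = (-18479 + 59*5²) + 84 = (-18479 + 59*25) + 84 = (-18479 + 1475) + 84 = -17004 + 84 = -16920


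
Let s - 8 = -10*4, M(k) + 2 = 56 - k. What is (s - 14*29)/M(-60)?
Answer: -73/19 ≈ -3.8421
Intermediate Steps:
M(k) = 54 - k (M(k) = -2 + (56 - k) = 54 - k)
s = -32 (s = 8 - 10*4 = 8 - 40 = -32)
(s - 14*29)/M(-60) = (-32 - 14*29)/(54 - 1*(-60)) = (-32 - 406)/(54 + 60) = -438/114 = -438*1/114 = -73/19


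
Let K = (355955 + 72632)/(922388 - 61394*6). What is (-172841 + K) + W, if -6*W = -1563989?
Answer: 145970820077/1662072 ≈ 87825.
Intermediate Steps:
W = 1563989/6 (W = -⅙*(-1563989) = 1563989/6 ≈ 2.6066e+5)
K = 428587/554024 (K = 428587/(922388 - 368364) = 428587/554024 ≈ 0.77359)
(-172841 + K) + W = (-172841 + 428587/554024) + 1563989/6 = -95757633597/554024 + 1563989/6 = 145970820077/1662072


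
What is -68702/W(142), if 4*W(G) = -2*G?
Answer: 68702/71 ≈ 967.63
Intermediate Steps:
W(G) = -G/2 (W(G) = (-2*G)/4 = -G/2)
-68702/W(142) = -68702/((-½*142)) = -68702/(-71) = -68702*(-1/71) = 68702/71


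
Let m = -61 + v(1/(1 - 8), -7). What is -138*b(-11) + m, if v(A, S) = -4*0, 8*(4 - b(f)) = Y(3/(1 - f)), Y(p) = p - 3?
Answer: -10567/16 ≈ -660.44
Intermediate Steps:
Y(p) = -3 + p
b(f) = 35/8 - 3/(8*(1 - f)) (b(f) = 4 - (-3 + 3/(1 - f))/8 = 4 + (3/8 - 3/(8*(1 - f))) = 35/8 - 3/(8*(1 - f)))
v(A, S) = 0
m = -61 (m = -61 + 0 = -61)
-138*b(-11) + m = -69*(-32 + 35*(-11))/(4*(-1 - 11)) - 61 = -69*(-32 - 385)/(4*(-12)) - 61 = -69*(-1)*(-417)/(4*12) - 61 = -138*139/32 - 61 = -9591/16 - 61 = -10567/16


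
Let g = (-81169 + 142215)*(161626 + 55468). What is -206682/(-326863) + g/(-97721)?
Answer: -4331803726091890/31941379223 ≈ -1.3562e+5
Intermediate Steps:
g = 13252720324 (g = 61046*217094 = 13252720324)
-206682/(-326863) + g/(-97721) = -206682/(-326863) + 13252720324/(-97721) = -206682*(-1/326863) + 13252720324*(-1/97721) = 206682/326863 - 13252720324/97721 = -4331803726091890/31941379223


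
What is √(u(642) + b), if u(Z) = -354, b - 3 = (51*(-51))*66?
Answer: 3*I*√19113 ≈ 414.75*I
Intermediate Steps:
b = -171663 (b = 3 + (51*(-51))*66 = 3 - 2601*66 = 3 - 171666 = -171663)
√(u(642) + b) = √(-354 - 171663) = √(-172017) = 3*I*√19113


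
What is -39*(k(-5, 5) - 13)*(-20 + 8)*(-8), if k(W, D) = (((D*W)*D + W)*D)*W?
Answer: -12119328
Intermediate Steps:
k(W, D) = D*W*(W + W*D²) (k(W, D) = ((W*D² + W)*D)*W = ((W + W*D²)*D)*W = (D*(W + W*D²))*W = D*W*(W + W*D²))
-39*(k(-5, 5) - 13)*(-20 + 8)*(-8) = -39*(5*(-5)²*(1 + 5²) - 13)*(-20 + 8)*(-8) = -39*(5*25*(1 + 25) - 13)*(-12)*(-8) = -39*(5*25*26 - 13)*(-12)*(-8) = -39*(3250 - 13)*(-12)*(-8) = -126243*(-12)*(-8) = -39*(-38844)*(-8) = 1514916*(-8) = -12119328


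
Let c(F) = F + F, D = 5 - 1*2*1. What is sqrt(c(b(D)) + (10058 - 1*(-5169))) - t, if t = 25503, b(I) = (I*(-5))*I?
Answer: -25503 + sqrt(15137) ≈ -25380.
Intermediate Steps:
D = 3 (D = 5 - 2*1 = 5 - 2 = 3)
b(I) = -5*I**2 (b(I) = (-5*I)*I = -5*I**2)
c(F) = 2*F
sqrt(c(b(D)) + (10058 - 1*(-5169))) - t = sqrt(2*(-5*3**2) + (10058 - 1*(-5169))) - 1*25503 = sqrt(2*(-5*9) + (10058 + 5169)) - 25503 = sqrt(2*(-45) + 15227) - 25503 = sqrt(-90 + 15227) - 25503 = sqrt(15137) - 25503 = -25503 + sqrt(15137)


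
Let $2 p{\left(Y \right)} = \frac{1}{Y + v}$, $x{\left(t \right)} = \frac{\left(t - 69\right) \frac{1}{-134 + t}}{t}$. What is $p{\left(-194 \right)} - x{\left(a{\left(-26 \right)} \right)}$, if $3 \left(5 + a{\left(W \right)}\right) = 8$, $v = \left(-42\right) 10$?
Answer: $\frac{785513}{3515764} \approx 0.22343$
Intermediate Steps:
$v = -420$
$a{\left(W \right)} = - \frac{7}{3}$ ($a{\left(W \right)} = -5 + \frac{1}{3} \cdot 8 = -5 + \frac{8}{3} = - \frac{7}{3}$)
$x{\left(t \right)} = \frac{-69 + t}{t \left(-134 + t\right)}$ ($x{\left(t \right)} = \frac{\left(-69 + t\right) \frac{1}{-134 + t}}{t} = \frac{\frac{1}{-134 + t} \left(-69 + t\right)}{t} = \frac{-69 + t}{t \left(-134 + t\right)}$)
$p{\left(Y \right)} = \frac{1}{2 \left(-420 + Y\right)}$ ($p{\left(Y \right)} = \frac{1}{2 \left(Y - 420\right)} = \frac{1}{2 \left(-420 + Y\right)}$)
$p{\left(-194 \right)} - x{\left(a{\left(-26 \right)} \right)} = \frac{1}{2 \left(-420 - 194\right)} - \frac{-69 - \frac{7}{3}}{\left(- \frac{7}{3}\right) \left(-134 - \frac{7}{3}\right)} = \frac{1}{2 \left(-614\right)} - \left(- \frac{3}{7}\right) \frac{1}{- \frac{409}{3}} \left(- \frac{214}{3}\right) = \frac{1}{2} \left(- \frac{1}{614}\right) - \left(- \frac{3}{7}\right) \left(- \frac{3}{409}\right) \left(- \frac{214}{3}\right) = - \frac{1}{1228} - - \frac{642}{2863} = - \frac{1}{1228} + \frac{642}{2863} = \frac{785513}{3515764}$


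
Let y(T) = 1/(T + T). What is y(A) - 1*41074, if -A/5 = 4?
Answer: -1642961/40 ≈ -41074.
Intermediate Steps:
A = -20 (A = -5*4 = -20)
y(T) = 1/(2*T)
y(A) - 1*41074 = (½)/(-20) - 1*41074 = (½)*(-1/20) - 41074 = -1/40 - 41074 = -1642961/40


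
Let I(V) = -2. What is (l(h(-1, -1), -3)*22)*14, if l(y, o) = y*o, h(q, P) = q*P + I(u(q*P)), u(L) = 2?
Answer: 924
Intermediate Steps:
h(q, P) = -2 + P*q (h(q, P) = q*P - 2 = P*q - 2 = -2 + P*q)
l(y, o) = o*y
(l(h(-1, -1), -3)*22)*14 = (-3*(-2 - 1*(-1))*22)*14 = (-3*(-2 + 1)*22)*14 = (-3*(-1)*22)*14 = (3*22)*14 = 66*14 = 924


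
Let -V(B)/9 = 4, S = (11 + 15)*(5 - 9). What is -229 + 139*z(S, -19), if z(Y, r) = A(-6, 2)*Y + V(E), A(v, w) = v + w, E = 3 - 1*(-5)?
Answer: 52591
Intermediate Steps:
S = -104 (S = 26*(-4) = -104)
E = 8 (E = 3 + 5 = 8)
V(B) = -36 (V(B) = -9*4 = -36)
z(Y, r) = -36 - 4*Y (z(Y, r) = (-6 + 2)*Y - 36 = -4*Y - 36 = -36 - 4*Y)
-229 + 139*z(S, -19) = -229 + 139*(-36 - 4*(-104)) = -229 + 139*(-36 + 416) = -229 + 139*380 = -229 + 52820 = 52591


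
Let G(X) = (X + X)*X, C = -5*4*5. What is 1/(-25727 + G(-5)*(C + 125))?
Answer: -1/24477 ≈ -4.0855e-5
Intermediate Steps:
C = -100 (C = -20*5 = -100)
G(X) = 2*X² (G(X) = (2*X)*X = 2*X²)
1/(-25727 + G(-5)*(C + 125)) = 1/(-25727 + (2*(-5)²)*(-100 + 125)) = 1/(-25727 + (2*25)*25) = 1/(-25727 + 50*25) = 1/(-25727 + 1250) = 1/(-24477) = -1/24477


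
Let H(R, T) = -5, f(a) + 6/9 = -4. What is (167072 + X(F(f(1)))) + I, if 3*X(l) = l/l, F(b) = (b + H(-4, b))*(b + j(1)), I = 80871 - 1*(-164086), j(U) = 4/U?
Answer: 1236088/3 ≈ 4.1203e+5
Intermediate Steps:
f(a) = -14/3 (f(a) = -⅔ - 4 = -14/3)
I = 244957 (I = 80871 + 164086 = 244957)
F(b) = (-5 + b)*(4 + b) (F(b) = (b - 5)*(b + 4/1) = (-5 + b)*(b + 4*1) = (-5 + b)*(b + 4) = (-5 + b)*(4 + b))
X(l) = ⅓ (X(l) = (l/l)/3 = (⅓)*1 = ⅓)
(167072 + X(F(f(1)))) + I = (167072 + ⅓) + 244957 = 501217/3 + 244957 = 1236088/3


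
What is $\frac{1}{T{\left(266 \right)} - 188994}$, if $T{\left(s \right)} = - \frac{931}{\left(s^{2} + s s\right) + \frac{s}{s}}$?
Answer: $- \frac{141513}{26745108853} \approx -5.2912 \cdot 10^{-6}$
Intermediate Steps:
$T{\left(s \right)} = - \frac{931}{1 + 2 s^{2}}$ ($T{\left(s \right)} = - \frac{931}{\left(s^{2} + s^{2}\right) + 1} = - \frac{931}{2 s^{2} + 1} = - \frac{931}{1 + 2 s^{2}}$)
$\frac{1}{T{\left(266 \right)} - 188994} = \frac{1}{- \frac{931}{1 + 2 \cdot 266^{2}} - 188994} = \frac{1}{- \frac{931}{1 + 2 \cdot 70756} - 188994} = \frac{1}{- \frac{931}{1 + 141512} - 188994} = \frac{1}{- \frac{931}{141513} - 188994} = \frac{1}{- \frac{26745108853}{141513}} = - \frac{141513}{26745108853}$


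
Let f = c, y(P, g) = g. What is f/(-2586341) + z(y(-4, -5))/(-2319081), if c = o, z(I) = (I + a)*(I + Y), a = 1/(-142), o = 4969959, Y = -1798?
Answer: -546656746375857/283902222237394 ≈ -1.9255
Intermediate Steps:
a = -1/142 ≈ -0.0070423
z(I) = (-1798 + I)*(-1/142 + I) (z(I) = (I - 1/142)*(I - 1798) = (-1/142 + I)*(-1798 + I) = (-1798 + I)*(-1/142 + I))
c = 4969959
f = 4969959
f/(-2586341) + z(y(-4, -5))/(-2319081) = 4969959/(-2586341) + (899/71 + (-5)**2 - 255317/142*(-5))/(-2319081) = 4969959*(-1/2586341) + (899/71 + 25 + 1276585/142)*(-1/2319081) = -4969959/2586341 + (1281933/142)*(-1/2319081) = -4969959/2586341 - 427311/109769834 = -546656746375857/283902222237394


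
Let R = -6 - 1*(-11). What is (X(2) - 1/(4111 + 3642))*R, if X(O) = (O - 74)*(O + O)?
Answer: -11164325/7753 ≈ -1440.0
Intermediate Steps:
X(O) = 2*O*(-74 + O) (X(O) = (-74 + O)*(2*O) = 2*O*(-74 + O))
R = 5 (R = -6 + 11 = 5)
(X(2) - 1/(4111 + 3642))*R = (2*2*(-74 + 2) - 1/(4111 + 3642))*5 = (2*2*(-72) - 1/7753)*5 = (-288 - 1*1/7753)*5 = (-288 - 1/7753)*5 = -2232865/7753*5 = -11164325/7753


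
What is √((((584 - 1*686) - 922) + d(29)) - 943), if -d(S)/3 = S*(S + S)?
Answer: I*√7013 ≈ 83.744*I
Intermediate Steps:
d(S) = -6*S² (d(S) = -3*S*(S + S) = -3*S*2*S = -6*S²)
√((((584 - 1*686) - 922) + d(29)) - 943) = √((((584 - 1*686) - 922) - 6*29²) - 943) = √((((584 - 686) - 922) - 6*841) - 943) = √(((-102 - 922) - 5046) - 943) = √((-1024 - 5046) - 943) = √(-6070 - 943) = √(-7013) = I*√7013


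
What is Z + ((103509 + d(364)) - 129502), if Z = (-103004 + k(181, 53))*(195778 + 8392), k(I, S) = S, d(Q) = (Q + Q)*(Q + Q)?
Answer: -21019001679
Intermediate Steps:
d(Q) = 4*Q² (d(Q) = (2*Q)*(2*Q) = 4*Q²)
Z = -21019505670 (Z = (-103004 + 53)*(195778 + 8392) = -102951*204170 = -21019505670)
Z + ((103509 + d(364)) - 129502) = -21019505670 + ((103509 + 4*364²) - 129502) = -21019505670 + ((103509 + 4*132496) - 129502) = -21019505670 + ((103509 + 529984) - 129502) = -21019505670 + (633493 - 129502) = -21019505670 + 503991 = -21019001679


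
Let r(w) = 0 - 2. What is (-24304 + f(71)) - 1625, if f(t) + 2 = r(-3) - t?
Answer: -26004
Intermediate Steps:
r(w) = -2
f(t) = -4 - t (f(t) = -2 + (-2 - t) = -4 - t)
(-24304 + f(71)) - 1625 = (-24304 + (-4 - 1*71)) - 1625 = (-24304 + (-4 - 71)) - 1625 = (-24304 - 75) - 1625 = -24379 - 1625 = -26004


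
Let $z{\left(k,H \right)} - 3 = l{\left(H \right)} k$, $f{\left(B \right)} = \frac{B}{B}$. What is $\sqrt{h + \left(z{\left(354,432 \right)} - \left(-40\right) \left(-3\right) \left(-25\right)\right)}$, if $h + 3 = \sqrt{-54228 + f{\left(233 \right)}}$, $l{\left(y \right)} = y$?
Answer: $\sqrt{155928 + i \sqrt{54227}} \approx 394.88 + 0.295 i$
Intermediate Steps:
$f{\left(B \right)} = 1$
$z{\left(k,H \right)} = 3 + H k$
$h = -3 + i \sqrt{54227}$ ($h = -3 + \sqrt{-54228 + 1} = -3 + \sqrt{-54227} = -3 + i \sqrt{54227} \approx -3.0 + 232.87 i$)
$\sqrt{h + \left(z{\left(354,432 \right)} - \left(-40\right) \left(-3\right) \left(-25\right)\right)} = \sqrt{\left(-3 + i \sqrt{54227}\right) + \left(\left(3 + 432 \cdot 354\right) - \left(-40\right) \left(-3\right) \left(-25\right)\right)} = \sqrt{\left(-3 + i \sqrt{54227}\right) + \left(\left(3 + 152928\right) - 120 \left(-25\right)\right)} = \sqrt{\left(-3 + i \sqrt{54227}\right) + \left(152931 - -3000\right)} = \sqrt{\left(-3 + i \sqrt{54227}\right) + \left(152931 + 3000\right)} = \sqrt{\left(-3 + i \sqrt{54227}\right) + 155931} = \sqrt{155928 + i \sqrt{54227}}$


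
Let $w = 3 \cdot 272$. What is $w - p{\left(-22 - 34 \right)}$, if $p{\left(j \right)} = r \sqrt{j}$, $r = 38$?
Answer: $816 - 76 i \sqrt{14} \approx 816.0 - 284.37 i$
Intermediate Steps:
$p{\left(j \right)} = 38 \sqrt{j}$
$w = 816$
$w - p{\left(-22 - 34 \right)} = 816 - 38 \sqrt{-22 - 34} = 816 - 38 \sqrt{-56} = 816 - 38 \cdot 2 i \sqrt{14} = 816 - 76 i \sqrt{14}$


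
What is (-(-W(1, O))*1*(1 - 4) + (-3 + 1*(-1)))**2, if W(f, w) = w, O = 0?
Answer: 16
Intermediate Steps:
(-(-W(1, O))*1*(1 - 4) + (-3 + 1*(-1)))**2 = (-(-1*0)*1*(1 - 4) + (-3 + 1*(-1)))**2 = (-0*1*(-3) + (-3 - 1))**2 = (-0*(-3) - 4)**2 = (-1*0 - 4)**2 = (0 - 4)**2 = (-4)**2 = 16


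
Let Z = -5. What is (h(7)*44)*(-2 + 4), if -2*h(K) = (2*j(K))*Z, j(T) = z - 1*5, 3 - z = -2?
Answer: 0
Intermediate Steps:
z = 5 (z = 3 - 1*(-2) = 3 + 2 = 5)
j(T) = 0 (j(T) = 5 - 1*5 = 5 - 5 = 0)
h(K) = 0 (h(K) = -2*0*(-5)/2 = -0*(-5) = -1/2*0 = 0)
(h(7)*44)*(-2 + 4) = (0*44)*(-2 + 4) = 0*2 = 0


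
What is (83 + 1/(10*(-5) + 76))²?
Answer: 4661281/676 ≈ 6895.4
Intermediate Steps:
(83 + 1/(10*(-5) + 76))² = (83 + 1/(-50 + 76))² = (83 + 1/26)² = (2159/26)² = 4661281/676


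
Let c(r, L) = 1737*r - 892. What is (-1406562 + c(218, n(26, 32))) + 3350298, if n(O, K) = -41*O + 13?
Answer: 2321510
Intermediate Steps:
n(O, K) = 13 - 41*O
c(r, L) = -892 + 1737*r
(-1406562 + c(218, n(26, 32))) + 3350298 = (-1406562 + (-892 + 1737*218)) + 3350298 = (-1406562 + (-892 + 378666)) + 3350298 = (-1406562 + 377774) + 3350298 = -1028788 + 3350298 = 2321510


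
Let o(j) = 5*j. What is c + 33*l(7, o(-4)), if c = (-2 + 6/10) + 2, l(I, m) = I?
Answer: 1158/5 ≈ 231.60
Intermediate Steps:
c = ⅗ (c = (-2 + 6*(⅒)) + 2 = (-2 + ⅗) + 2 = -7/5 + 2 = ⅗ ≈ 0.60000)
c + 33*l(7, o(-4)) = ⅗ + 33*7 = ⅗ + 231 = 1158/5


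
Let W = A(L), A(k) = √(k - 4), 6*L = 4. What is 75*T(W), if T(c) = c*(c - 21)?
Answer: -250 - 525*I*√30 ≈ -250.0 - 2875.5*I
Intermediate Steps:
L = ⅔ (L = (⅙)*4 = ⅔ ≈ 0.66667)
A(k) = √(-4 + k)
W = I*√30/3 (W = √(-4 + ⅔) = √(-10/3) = I*√30/3 ≈ 1.8257*I)
T(c) = c*(-21 + c)
75*T(W) = 75*((I*√30/3)*(-21 + I*√30/3)) = 75*(I*√30*(-21 + I*√30/3)/3) = 25*I*√30*(-21 + I*√30/3)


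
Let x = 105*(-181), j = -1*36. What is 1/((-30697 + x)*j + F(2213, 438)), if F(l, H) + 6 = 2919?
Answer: 1/1792185 ≈ 5.5798e-7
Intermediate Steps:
j = -36
F(l, H) = 2913 (F(l, H) = -6 + 2919 = 2913)
x = -19005
1/((-30697 + x)*j + F(2213, 438)) = 1/((-30697 - 19005)*(-36) + 2913) = 1/(-49702*(-36) + 2913) = 1/(1789272 + 2913) = 1/1792185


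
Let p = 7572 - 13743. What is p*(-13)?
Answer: 80223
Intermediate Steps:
p = -6171
p*(-13) = -6171*(-13) = 80223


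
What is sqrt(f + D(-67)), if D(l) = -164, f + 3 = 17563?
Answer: 2*sqrt(4349) ≈ 131.89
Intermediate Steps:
f = 17560 (f = -3 + 17563 = 17560)
sqrt(f + D(-67)) = sqrt(17560 - 164) = sqrt(17396) = 2*sqrt(4349)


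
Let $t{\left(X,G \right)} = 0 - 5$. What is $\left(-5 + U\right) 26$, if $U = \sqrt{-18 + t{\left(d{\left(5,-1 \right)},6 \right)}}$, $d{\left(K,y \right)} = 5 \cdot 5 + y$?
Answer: $-130 + 26 i \sqrt{23} \approx -130.0 + 124.69 i$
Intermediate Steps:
$d{\left(K,y \right)} = 25 + y$
$t{\left(X,G \right)} = -5$ ($t{\left(X,G \right)} = 0 - 5 = -5$)
$U = i \sqrt{23}$ ($U = \sqrt{-18 - 5} = \sqrt{-23} = i \sqrt{23} \approx 4.7958 i$)
$\left(-5 + U\right) 26 = \left(-5 + i \sqrt{23}\right) 26 = -130 + 26 i \sqrt{23}$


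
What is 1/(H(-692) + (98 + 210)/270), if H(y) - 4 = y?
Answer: -135/92726 ≈ -0.0014559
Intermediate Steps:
H(y) = 4 + y
1/(H(-692) + (98 + 210)/270) = 1/((4 - 692) + (98 + 210)/270) = 1/(-688 + 308*(1/270)) = 1/(-688 + 154/135) = 1/(-92726/135) = -135/92726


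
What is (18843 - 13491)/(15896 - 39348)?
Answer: -1338/5863 ≈ -0.22821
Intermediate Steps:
(18843 - 13491)/(15896 - 39348) = 5352/(-23452) = 5352*(-1/23452) = -1338/5863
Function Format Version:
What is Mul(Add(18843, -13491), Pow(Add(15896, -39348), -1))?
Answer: Rational(-1338, 5863) ≈ -0.22821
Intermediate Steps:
Mul(Add(18843, -13491), Pow(Add(15896, -39348), -1)) = Mul(5352, Pow(-23452, -1)) = Mul(5352, Rational(-1, 23452)) = Rational(-1338, 5863)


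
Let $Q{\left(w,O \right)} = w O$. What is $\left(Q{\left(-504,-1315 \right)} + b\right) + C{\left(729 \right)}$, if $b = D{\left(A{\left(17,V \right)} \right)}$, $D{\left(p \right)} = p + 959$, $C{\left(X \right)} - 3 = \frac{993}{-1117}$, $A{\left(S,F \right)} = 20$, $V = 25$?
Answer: $\frac{741398821}{1117} \approx 6.6374 \cdot 10^{5}$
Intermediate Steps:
$Q{\left(w,O \right)} = O w$
$C{\left(X \right)} = \frac{2358}{1117}$ ($C{\left(X \right)} = 3 + \frac{993}{-1117} = 3 + 993 \left(- \frac{1}{1117}\right) = 3 - \frac{993}{1117} = \frac{2358}{1117}$)
$D{\left(p \right)} = 959 + p$
$b = 979$ ($b = 959 + 20 = 979$)
$\left(Q{\left(-504,-1315 \right)} + b\right) + C{\left(729 \right)} = \left(\left(-1315\right) \left(-504\right) + 979\right) + \frac{2358}{1117} = \left(662760 + 979\right) + \frac{2358}{1117} = 663739 + \frac{2358}{1117} = \frac{741398821}{1117}$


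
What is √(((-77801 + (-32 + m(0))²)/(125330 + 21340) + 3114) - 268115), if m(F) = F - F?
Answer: I*√5700736331471490/146670 ≈ 514.78*I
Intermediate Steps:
m(F) = 0
√(((-77801 + (-32 + m(0))²)/(125330 + 21340) + 3114) - 268115) = √(((-77801 + (-32 + 0)²)/(125330 + 21340) + 3114) - 268115) = √(((-77801 + (-32)²)/146670 + 3114) - 268115) = √(((-77801 + 1024)*(1/146670) + 3114) - 268115) = √((-76777*1/146670 + 3114) - 268115) = √((-76777/146670 + 3114) - 268115) = √(456653603/146670 - 268115) = √(-38867773447/146670) = I*√5700736331471490/146670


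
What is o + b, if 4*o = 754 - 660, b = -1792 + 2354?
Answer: 1171/2 ≈ 585.50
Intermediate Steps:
b = 562
o = 47/2 (o = (754 - 660)/4 = (¼)*94 = 47/2 ≈ 23.500)
o + b = 47/2 + 562 = 1171/2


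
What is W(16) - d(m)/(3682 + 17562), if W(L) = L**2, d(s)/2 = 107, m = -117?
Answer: 2719125/10622 ≈ 255.99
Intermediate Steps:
d(s) = 214 (d(s) = 2*107 = 214)
W(16) - d(m)/(3682 + 17562) = 16**2 - 214/(3682 + 17562) = 256 - 214/21244 = 256 - 1*107/10622 = 256 - 107/10622 = 2719125/10622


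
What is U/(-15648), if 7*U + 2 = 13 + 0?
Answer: -11/109536 ≈ -0.00010042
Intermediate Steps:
U = 11/7 (U = -2/7 + (13 + 0)/7 = -2/7 + (⅐)*13 = -2/7 + 13/7 = 11/7 ≈ 1.5714)
U/(-15648) = (11/7)/(-15648) = (11/7)*(-1/15648) = -11/109536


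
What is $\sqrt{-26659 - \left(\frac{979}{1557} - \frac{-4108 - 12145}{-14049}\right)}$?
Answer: $\frac{i \sqrt{17497490772658029}}{810159} \approx 163.27 i$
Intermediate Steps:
$\sqrt{-26659 - \left(\frac{979}{1557} - \frac{-4108 - 12145}{-14049}\right)} = \sqrt{-26659 - \left(\frac{979}{1557} - \left(-4108 - 12145\right) \left(- \frac{1}{14049}\right)\right)} = \sqrt{-26659 - - \frac{427850}{810159}} = \sqrt{-26659 + \left(- \frac{979}{1557} + \frac{16253}{14049}\right)} = \sqrt{-26659 + \frac{427850}{810159}} = \sqrt{- \frac{21597600931}{810159}} = \frac{i \sqrt{17497490772658029}}{810159}$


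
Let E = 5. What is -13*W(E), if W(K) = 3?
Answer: -39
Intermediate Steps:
-13*W(E) = -13*3 = -39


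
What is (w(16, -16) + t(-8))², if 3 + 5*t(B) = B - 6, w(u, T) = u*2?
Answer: 20449/25 ≈ 817.96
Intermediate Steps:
w(u, T) = 2*u
t(B) = -9/5 + B/5 (t(B) = -⅗ + (B - 6)/5 = -⅗ + (-6 + B)/5 = -⅗ + (-6/5 + B/5) = -9/5 + B/5)
(w(16, -16) + t(-8))² = (2*16 + (-9/5 + (⅕)*(-8)))² = (32 + (-9/5 - 8/5))² = (32 - 17/5)² = (143/5)² = 20449/25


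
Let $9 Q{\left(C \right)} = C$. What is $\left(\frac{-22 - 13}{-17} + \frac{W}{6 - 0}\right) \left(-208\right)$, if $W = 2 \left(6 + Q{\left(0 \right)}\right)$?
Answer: $- \frac{14352}{17} \approx -844.24$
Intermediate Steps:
$Q{\left(C \right)} = \frac{C}{9}$
$W = 12$ ($W = 2 \left(6 + \frac{1}{9} \cdot 0\right) = 2 \left(6 + 0\right) = 2 \cdot 6 = 12$)
$\left(\frac{-22 - 13}{-17} + \frac{W}{6 - 0}\right) \left(-208\right) = \left(\frac{-22 - 13}{-17} + \frac{12}{6 - 0}\right) \left(-208\right) = \left(\left(-22 - 13\right) \left(- \frac{1}{17}\right) + \frac{12}{6 + 0}\right) \left(-208\right) = \left(\left(-35\right) \left(- \frac{1}{17}\right) + \frac{12}{6}\right) \left(-208\right) = \left(\frac{35}{17} + 12 \cdot \frac{1}{6}\right) \left(-208\right) = \left(\frac{35}{17} + 2\right) \left(-208\right) = \frac{69}{17} \left(-208\right) = - \frac{14352}{17}$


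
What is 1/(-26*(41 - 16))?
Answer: -1/650 ≈ -0.0015385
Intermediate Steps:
1/(-26*(41 - 16)) = 1/(-26*25) = 1/(-650) = -1/650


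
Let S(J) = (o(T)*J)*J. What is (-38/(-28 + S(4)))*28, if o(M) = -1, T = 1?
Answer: 266/11 ≈ 24.182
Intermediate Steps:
S(J) = -J² (S(J) = (-J)*J = -J²)
(-38/(-28 + S(4)))*28 = (-38/(-28 - 1*4²))*28 = (-38/(-28 - 1*16))*28 = (-38/(-28 - 16))*28 = (-38/(-44))*28 = -1/44*(-38)*28 = (19/22)*28 = 266/11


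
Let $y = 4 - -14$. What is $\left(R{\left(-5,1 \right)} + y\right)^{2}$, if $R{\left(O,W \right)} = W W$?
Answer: $361$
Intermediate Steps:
$R{\left(O,W \right)} = W^{2}$
$y = 18$ ($y = 4 + 14 = 18$)
$\left(R{\left(-5,1 \right)} + y\right)^{2} = \left(1^{2} + 18\right)^{2} = \left(1 + 18\right)^{2} = 19^{2} = 361$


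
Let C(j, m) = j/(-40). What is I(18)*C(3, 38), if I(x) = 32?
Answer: -12/5 ≈ -2.4000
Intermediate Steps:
C(j, m) = -j/40 (C(j, m) = j*(-1/40) = -j/40)
I(18)*C(3, 38) = 32*(-1/40*3) = 32*(-3/40) = -12/5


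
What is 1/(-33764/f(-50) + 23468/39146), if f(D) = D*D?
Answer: -12233125/157881943 ≈ -0.077483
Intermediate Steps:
f(D) = D**2
1/(-33764/f(-50) + 23468/39146) = 1/(-33764/((-50)**2) + 23468/39146) = 1/(-33764/2500 + 23468*(1/39146)) = 1/(-33764*1/2500 + 11734/19573) = 1/(-8441/625 + 11734/19573) = 1/(-157881943/12233125) = -12233125/157881943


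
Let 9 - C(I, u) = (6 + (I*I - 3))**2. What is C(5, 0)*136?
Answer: -105400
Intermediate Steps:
C(I, u) = 9 - (3 + I**2)**2 (C(I, u) = 9 - (6 + (I*I - 3))**2 = 9 - (6 + (I**2 - 3))**2 = 9 - (6 + (-3 + I**2))**2 = 9 - (3 + I**2)**2)
C(5, 0)*136 = (9 - (3 + 5**2)**2)*136 = (9 - (3 + 25)**2)*136 = (9 - 1*28**2)*136 = (9 - 1*784)*136 = (9 - 784)*136 = -775*136 = -105400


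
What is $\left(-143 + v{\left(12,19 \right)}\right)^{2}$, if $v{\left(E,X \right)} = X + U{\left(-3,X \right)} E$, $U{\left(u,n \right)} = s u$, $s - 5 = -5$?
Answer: $15376$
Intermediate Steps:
$s = 0$ ($s = 5 - 5 = 0$)
$U{\left(u,n \right)} = 0$ ($U{\left(u,n \right)} = 0 u = 0$)
$v{\left(E,X \right)} = X$ ($v{\left(E,X \right)} = X + 0 E = X + 0 = X$)
$\left(-143 + v{\left(12,19 \right)}\right)^{2} = \left(-143 + 19\right)^{2} = \left(-124\right)^{2} = 15376$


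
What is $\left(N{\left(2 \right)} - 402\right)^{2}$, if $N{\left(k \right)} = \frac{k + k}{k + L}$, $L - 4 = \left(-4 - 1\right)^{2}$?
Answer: $\frac{155201764}{961} \approx 1.615 \cdot 10^{5}$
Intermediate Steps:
$L = 29$ ($L = 4 + \left(-4 - 1\right)^{2} = 4 + \left(-5\right)^{2} = 4 + 25 = 29$)
$N{\left(k \right)} = \frac{2 k}{29 + k}$ ($N{\left(k \right)} = \frac{k + k}{k + 29} = \frac{2 k}{29 + k}$)
$\left(N{\left(2 \right)} - 402\right)^{2} = \left(2 \cdot 2 \frac{1}{29 + 2} - 402\right)^{2} = \left(2 \cdot 2 \cdot \frac{1}{31} - 402\right)^{2} = \left(\frac{4}{31} - 402\right)^{2} = \left(- \frac{12458}{31}\right)^{2} = \frac{155201764}{961}$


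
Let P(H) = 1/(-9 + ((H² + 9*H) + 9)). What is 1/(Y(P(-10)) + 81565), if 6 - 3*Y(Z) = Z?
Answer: 30/2447009 ≈ 1.2260e-5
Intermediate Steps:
P(H) = 1/(H² + 9*H) (P(H) = 1/(-9 + (9 + H² + 9*H)) = 1/(H² + 9*H))
Y(Z) = 2 - Z/3
1/(Y(P(-10)) + 81565) = 1/((2 - 1/(3*(-10)*(9 - 10))) + 81565) = 1/((2 - (-1)/(30*(-1))) + 81565) = 1/((2 - (-1)*(-1)/30) + 81565) = 1/((2 - ⅓*⅒) + 81565) = 1/((2 - 1/30) + 81565) = 1/(59/30 + 81565) = 1/(2447009/30) = 30/2447009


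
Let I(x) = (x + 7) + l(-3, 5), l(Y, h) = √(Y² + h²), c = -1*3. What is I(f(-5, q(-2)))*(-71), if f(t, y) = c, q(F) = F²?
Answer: -284 - 71*√34 ≈ -698.00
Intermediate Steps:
c = -3
f(t, y) = -3
I(x) = 7 + x + √34 (I(x) = (x + 7) + √((-3)² + 5²) = (7 + x) + √(9 + 25) = (7 + x) + √34 = 7 + x + √34)
I(f(-5, q(-2)))*(-71) = (7 - 3 + √34)*(-71) = (4 + √34)*(-71) = -284 - 71*√34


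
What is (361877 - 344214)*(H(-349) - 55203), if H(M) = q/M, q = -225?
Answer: -340288681386/349 ≈ -9.7504e+8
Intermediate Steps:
H(M) = -225/M
(361877 - 344214)*(H(-349) - 55203) = (361877 - 344214)*(-225/(-349) - 55203) = 17663*(-225*(-1/349) - 55203) = 17663*(225/349 - 55203) = 17663*(-19265622/349) = -340288681386/349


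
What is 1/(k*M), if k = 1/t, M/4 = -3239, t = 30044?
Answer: -7511/3239 ≈ -2.3189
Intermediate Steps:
M = -12956 (M = 4*(-3239) = -12956)
k = 1/30044 ≈ 3.3285e-5
1/(k*M) = 1/((1/30044)*(-12956)) = 30044*(-1/12956) = -7511/3239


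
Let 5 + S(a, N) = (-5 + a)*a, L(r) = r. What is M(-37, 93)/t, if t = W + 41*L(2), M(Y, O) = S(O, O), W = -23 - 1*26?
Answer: 8179/33 ≈ 247.85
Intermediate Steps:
W = -49 (W = -23 - 26 = -49)
S(a, N) = -5 + a*(-5 + a) (S(a, N) = -5 + (-5 + a)*a = -5 + a*(-5 + a))
M(Y, O) = -5 + O² - 5*O
t = 33 (t = -49 + 41*2 = -49 + 82 = 33)
M(-37, 93)/t = (-5 + 93² - 5*93)/33 = (-5 + 8649 - 465)*(1/33) = 8179*(1/33) = 8179/33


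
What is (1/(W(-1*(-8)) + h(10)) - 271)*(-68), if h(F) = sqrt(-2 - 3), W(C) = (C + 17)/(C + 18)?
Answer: 14751988/801 + 45968*I*sqrt(5)/4005 ≈ 18417.0 + 25.665*I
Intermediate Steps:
W(C) = (17 + C)/(18 + C)
h(F) = I*sqrt(5) (h(F) = sqrt(-5) = I*sqrt(5))
(1/(W(-1*(-8)) + h(10)) - 271)*(-68) = (1/((17 - 1*(-8))/(18 - 1*(-8)) + I*sqrt(5)) - 271)*(-68) = (1/((17 + 8)/(18 + 8) + I*sqrt(5)) - 271)*(-68) = (1/(25/26 + I*sqrt(5)) - 271)*(-68) = (-271 + 1/(25/26 + I*sqrt(5)))*(-68) = 18428 - 68/(25/26 + I*sqrt(5))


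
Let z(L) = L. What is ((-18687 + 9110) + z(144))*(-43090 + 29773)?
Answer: 125619261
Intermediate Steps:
((-18687 + 9110) + z(144))*(-43090 + 29773) = ((-18687 + 9110) + 144)*(-43090 + 29773) = (-9577 + 144)*(-13317) = -9433*(-13317) = 125619261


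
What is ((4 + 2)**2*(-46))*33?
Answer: -54648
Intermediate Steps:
((4 + 2)**2*(-46))*33 = (6**2*(-46))*33 = (36*(-46))*33 = -1656*33 = -54648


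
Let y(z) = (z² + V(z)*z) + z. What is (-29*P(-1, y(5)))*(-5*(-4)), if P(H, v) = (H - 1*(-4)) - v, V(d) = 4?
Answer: 27260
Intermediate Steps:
y(z) = z² + 5*z (y(z) = (z² + 4*z) + z = z² + 5*z)
P(H, v) = 4 + H - v (P(H, v) = (H + 4) - v = (4 + H) - v = 4 + H - v)
(-29*P(-1, y(5)))*(-5*(-4)) = (-29*(4 - 1 - 5*(5 + 5)))*(-5*(-4)) = -29*(4 - 1 - 5*10)*20 = -29*(4 - 1 - 1*50)*20 = -29*(4 - 1 - 50)*20 = -29*(-47)*20 = 1363*20 = 27260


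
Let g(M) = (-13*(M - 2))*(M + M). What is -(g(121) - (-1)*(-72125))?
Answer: 446499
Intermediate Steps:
g(M) = 2*M*(26 - 13*M) (g(M) = (-13*(-2 + M))*(2*M) = (26 - 13*M)*(2*M) = 2*M*(26 - 13*M))
-(g(121) - (-1)*(-72125)) = -(26*121*(2 - 1*121) - (-1)*(-72125)) = -(26*121*(2 - 121) - 1*72125) = -(26*121*(-119) - 72125) = -(-374374 - 72125) = -1*(-446499) = 446499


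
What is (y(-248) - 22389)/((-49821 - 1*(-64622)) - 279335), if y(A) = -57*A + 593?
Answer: 3830/132267 ≈ 0.028957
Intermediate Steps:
y(A) = 593 - 57*A
(y(-248) - 22389)/((-49821 - 1*(-64622)) - 279335) = ((593 - 57*(-248)) - 22389)/((-49821 - 1*(-64622)) - 279335) = ((593 + 14136) - 22389)/((-49821 + 64622) - 279335) = (14729 - 22389)/(14801 - 279335) = -7660/(-264534) = -7660*(-1/264534) = 3830/132267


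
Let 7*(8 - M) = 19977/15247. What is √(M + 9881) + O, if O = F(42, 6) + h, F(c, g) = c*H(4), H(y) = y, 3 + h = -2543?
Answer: -2378 + 8*√1760066444794/106729 ≈ -2278.6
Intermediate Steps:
h = -2546 (h = -3 - 2543 = -2546)
M = 833855/106729 (M = 8 - 19977/(7*15247) = 8 - ⅐*19977/15247 = 8 - 19977/106729 = 833855/106729 ≈ 7.8128)
F(c, g) = 4*c (F(c, g) = c*4 = 4*c)
O = -2378 (O = 4*42 - 2546 = 168 - 2546 = -2378)
√(M + 9881) + O = √(833855/106729 + 9881) - 2378 = √(1055423104/106729) - 2378 = 8*√1760066444794/106729 - 2378 = -2378 + 8*√1760066444794/106729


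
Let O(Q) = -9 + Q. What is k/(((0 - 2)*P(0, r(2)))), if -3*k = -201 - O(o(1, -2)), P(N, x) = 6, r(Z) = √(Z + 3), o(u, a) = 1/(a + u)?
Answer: -191/36 ≈ -5.3056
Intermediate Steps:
r(Z) = √(3 + Z)
k = 191/3 (k = -(-201 - (-9 + 1/(-2 + 1)))/3 = -(-201 - (-9 + 1/(-1)))/3 = -(-201 - (-9 - 1))/3 = -(-201 - 1*(-10))/3 = -(-201 + 10)/3 = -⅓*(-191) = 191/3 ≈ 63.667)
k/(((0 - 2)*P(0, r(2)))) = 191/(3*(((0 - 2)*6))) = 191/(3*((-2*6))) = (191/3)/(-12) = (191/3)*(-1/12) = -191/36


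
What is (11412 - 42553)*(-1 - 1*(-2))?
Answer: -31141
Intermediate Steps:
(11412 - 42553)*(-1 - 1*(-2)) = -31141*(-1 + 2) = -31141*1 = -31141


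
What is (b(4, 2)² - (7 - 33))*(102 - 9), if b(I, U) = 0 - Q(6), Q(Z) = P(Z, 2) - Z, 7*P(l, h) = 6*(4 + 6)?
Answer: 148614/49 ≈ 3032.9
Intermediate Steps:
P(l, h) = 60/7 (P(l, h) = (6*(4 + 6))/7 = (6*10)/7 = (⅐)*60 = 60/7)
Q(Z) = 60/7 - Z
b(I, U) = -18/7 (b(I, U) = 0 - (60/7 - 1*6) = 0 - (60/7 - 6) = 0 - 1*18/7 = 0 - 18/7 = -18/7)
(b(4, 2)² - (7 - 33))*(102 - 9) = ((-18/7)² - (7 - 33))*(102 - 9) = (324/49 - 1*(-26))*93 = (324/49 + 26)*93 = (1598/49)*93 = 148614/49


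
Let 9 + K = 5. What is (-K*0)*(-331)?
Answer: 0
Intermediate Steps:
K = -4 (K = -9 + 5 = -4)
(-K*0)*(-331) = (-1*(-4)*0)*(-331) = (4*0)*(-331) = 0*(-331) = 0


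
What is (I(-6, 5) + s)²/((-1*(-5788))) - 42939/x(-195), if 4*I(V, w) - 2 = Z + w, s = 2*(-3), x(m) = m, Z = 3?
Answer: 25490597/115760 ≈ 220.20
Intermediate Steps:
s = -6
I(V, w) = 5/4 + w/4 (I(V, w) = ½ + (3 + w)/4 = ½ + (¾ + w/4) = 5/4 + w/4)
(I(-6, 5) + s)²/((-1*(-5788))) - 42939/x(-195) = ((5/4 + (¼)*5) - 6)²/((-1*(-5788))) - 42939/(-195) = ((5/4 + 5/4) - 6)²/5788 - 42939*(-1/195) = (5/2 - 6)²*(1/5788) + 1101/5 = (-7/2)²*(1/5788) + 1101/5 = (49/4)*(1/5788) + 1101/5 = 49/23152 + 1101/5 = 25490597/115760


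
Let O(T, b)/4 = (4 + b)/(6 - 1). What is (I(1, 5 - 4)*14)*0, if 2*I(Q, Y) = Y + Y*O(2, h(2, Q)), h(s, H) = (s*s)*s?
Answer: 0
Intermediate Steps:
h(s, H) = s**3 (h(s, H) = s**2*s = s**3)
O(T, b) = 16/5 + 4*b/5 (O(T, b) = 4*((4 + b)/(6 - 1)) = 4*((4 + b)/5) = 4*((4 + b)*(1/5)) = 4*(4/5 + b/5) = 16/5 + 4*b/5)
I(Q, Y) = 53*Y/10 (I(Q, Y) = (Y + Y*(16/5 + (4/5)*2**3))/2 = (Y + Y*(16/5 + (4/5)*8))/2 = (Y + Y*(16/5 + 32/5))/2 = (Y + Y*(48/5))/2 = (Y + 48*Y/5)/2 = (53*Y/5)/2 = 53*Y/10)
(I(1, 5 - 4)*14)*0 = ((53*(5 - 4)/10)*14)*0 = (((53/10)*1)*14)*0 = ((53/10)*14)*0 = (371/5)*0 = 0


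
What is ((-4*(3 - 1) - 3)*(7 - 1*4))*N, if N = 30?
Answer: -990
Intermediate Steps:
((-4*(3 - 1) - 3)*(7 - 1*4))*N = ((-4*(3 - 1) - 3)*(7 - 1*4))*30 = ((-4*2 - 3)*(7 - 4))*30 = ((-8 - 3)*3)*30 = -11*3*30 = -33*30 = -990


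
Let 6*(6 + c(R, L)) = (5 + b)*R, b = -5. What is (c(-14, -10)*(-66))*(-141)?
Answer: -55836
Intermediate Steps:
c(R, L) = -6 (c(R, L) = -6 + ((5 - 5)*R)/6 = -6 + (0*R)/6 = -6 + (⅙)*0 = -6 + 0 = -6)
(c(-14, -10)*(-66))*(-141) = -6*(-66)*(-141) = 396*(-141) = -55836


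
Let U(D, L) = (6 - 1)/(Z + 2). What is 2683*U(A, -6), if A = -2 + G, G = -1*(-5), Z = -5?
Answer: -13415/3 ≈ -4471.7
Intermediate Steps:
G = 5
A = 3 (A = -2 + 5 = 3)
U(D, L) = -5/3 (U(D, L) = (6 - 1)/(-5 + 2) = 5/(-3) = 5*(-⅓) = -5/3)
2683*U(A, -6) = 2683*(-5/3) = -13415/3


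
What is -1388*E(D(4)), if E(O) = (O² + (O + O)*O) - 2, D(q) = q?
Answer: -63848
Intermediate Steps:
E(O) = -2 + 3*O² (E(O) = (O² + (2*O)*O) - 2 = (O² + 2*O²) - 2 = 3*O² - 2 = -2 + 3*O²)
-1388*E(D(4)) = -1388*(-2 + 3*4²) = -1388*(-2 + 3*16) = -1388*(-2 + 48) = -1388*46 = -63848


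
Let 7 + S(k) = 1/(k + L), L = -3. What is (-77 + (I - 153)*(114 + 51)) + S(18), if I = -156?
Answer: -766034/15 ≈ -51069.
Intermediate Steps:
S(k) = -7 + 1/(-3 + k) (S(k) = -7 + 1/(k - 3) = -7 + 1/(-3 + k))
(-77 + (I - 153)*(114 + 51)) + S(18) = (-77 + (-156 - 153)*(114 + 51)) + (22 - 7*18)/(-3 + 18) = (-77 - 309*165) + (22 - 126)/15 = (-77 - 50985) + (1/15)*(-104) = -51062 - 104/15 = -766034/15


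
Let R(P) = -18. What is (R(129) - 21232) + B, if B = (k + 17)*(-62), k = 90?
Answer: -27884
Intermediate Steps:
B = -6634 (B = (90 + 17)*(-62) = 107*(-62) = -6634)
(R(129) - 21232) + B = (-18 - 21232) - 6634 = -21250 - 6634 = -27884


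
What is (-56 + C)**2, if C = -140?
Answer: 38416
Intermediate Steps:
(-56 + C)**2 = (-56 - 140)**2 = (-196)**2 = 38416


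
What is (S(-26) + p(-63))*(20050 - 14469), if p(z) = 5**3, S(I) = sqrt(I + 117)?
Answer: 697625 + 5581*sqrt(91) ≈ 7.5086e+5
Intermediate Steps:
S(I) = sqrt(117 + I)
p(z) = 125
(S(-26) + p(-63))*(20050 - 14469) = (sqrt(117 - 26) + 125)*(20050 - 14469) = (sqrt(91) + 125)*5581 = (125 + sqrt(91))*5581 = 697625 + 5581*sqrt(91)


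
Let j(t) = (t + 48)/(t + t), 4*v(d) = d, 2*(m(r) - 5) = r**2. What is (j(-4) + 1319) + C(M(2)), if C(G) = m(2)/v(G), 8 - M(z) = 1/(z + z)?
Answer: 81661/62 ≈ 1317.1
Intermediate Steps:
m(r) = 5 + r**2/2
v(d) = d/4
M(z) = 8 - 1/(2*z) (M(z) = 8 - 1/(z + z) = 8 - 1/(2*z))
C(G) = 28/G (C(G) = (5 + (1/2)*2**2)/((G/4)) = (5 + (1/2)*4)*(4/G) = (5 + 2)*(4/G) = 7*(4/G) = 28/G)
j(t) = (48 + t)/(2*t) (j(t) = (48 + t)/((2*t)) = (48 + t)*(1/(2*t)) = (48 + t)/(2*t))
(j(-4) + 1319) + C(M(2)) = ((1/2)*(48 - 4)/(-4) + 1319) + 28/(8 - 1/2/2) = ((1/2)*(-1/4)*44 + 1319) + 28/(8 - 1/2*1/2) = (-11/2 + 1319) + 28/(8 - 1/4) = 2627/2 + 28/(31/4) = 2627/2 + 28*(4/31) = 2627/2 + 112/31 = 81661/62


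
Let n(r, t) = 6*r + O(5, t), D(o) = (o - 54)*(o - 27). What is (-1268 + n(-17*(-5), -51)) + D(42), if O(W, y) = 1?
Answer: -937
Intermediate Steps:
D(o) = (-54 + o)*(-27 + o)
n(r, t) = 1 + 6*r (n(r, t) = 6*r + 1 = 1 + 6*r)
(-1268 + n(-17*(-5), -51)) + D(42) = (-1268 + (1 + 6*(-17*(-5)))) + (1458 + 42**2 - 81*42) = (-1268 + (1 + 6*85)) + (1458 + 1764 - 3402) = (-1268 + (1 + 510)) - 180 = (-1268 + 511) - 180 = -757 - 180 = -937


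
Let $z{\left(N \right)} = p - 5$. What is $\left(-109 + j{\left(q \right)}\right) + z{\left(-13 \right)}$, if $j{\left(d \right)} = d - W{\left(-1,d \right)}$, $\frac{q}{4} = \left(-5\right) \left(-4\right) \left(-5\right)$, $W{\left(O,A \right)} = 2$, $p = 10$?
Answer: $-506$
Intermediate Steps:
$z{\left(N \right)} = 5$ ($z{\left(N \right)} = 10 - 5 = 5$)
$q = -400$ ($q = 4 \left(-5\right) \left(-4\right) \left(-5\right) = 4 \cdot 20 \left(-5\right) = 4 \left(-100\right) = -400$)
$j{\left(d \right)} = -2 + d$ ($j{\left(d \right)} = d - 2 = -2 + d$)
$\left(-109 + j{\left(q \right)}\right) + z{\left(-13 \right)} = \left(-109 - 402\right) + 5 = -511 + 5 = -506$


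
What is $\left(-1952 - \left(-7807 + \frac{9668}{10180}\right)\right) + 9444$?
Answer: $\frac{38933538}{2545} \approx 15298.0$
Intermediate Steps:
$\left(-1952 - \left(-7807 + \frac{9668}{10180}\right)\right) + 9444 = \left(-1952 + \left(\left(-9668\right) \frac{1}{10180} + 7807\right)\right) + 9444 = \left(-1952 + \left(- \frac{2417}{2545} + 7807\right)\right) + 9444 = \left(-1952 + \frac{19866398}{2545}\right) + 9444 = \frac{14898558}{2545} + 9444 = \frac{38933538}{2545}$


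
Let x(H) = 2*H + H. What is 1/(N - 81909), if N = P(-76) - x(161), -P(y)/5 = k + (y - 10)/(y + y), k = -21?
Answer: -76/6254027 ≈ -1.2152e-5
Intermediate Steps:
x(H) = 3*H
P(y) = 105 - 5*(-10 + y)/(2*y) (P(y) = -5*(-21 + (y - 10)/(y + y)) = -5*(-21 + (-10 + y)/((2*y))) = -5*(-21 + (-10 + y)*(1/(2*y))) = -5*(-21 + (-10 + y)/(2*y)) = 105 - 5*(-10 + y)/(2*y))
N = -28943/76 (N = (205/2 + 25/(-76)) - 3*161 = (205/2 + 25*(-1/76)) - 1*483 = (205/2 - 25/76) - 483 = 7765/76 - 483 = -28943/76 ≈ -380.83)
1/(N - 81909) = 1/(-28943/76 - 81909) = 1/(-6254027/76) = -76/6254027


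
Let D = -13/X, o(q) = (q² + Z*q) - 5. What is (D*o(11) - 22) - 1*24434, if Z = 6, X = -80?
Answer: -977057/40 ≈ -24426.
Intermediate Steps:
o(q) = -5 + q² + 6*q (o(q) = (q² + 6*q) - 5 = -5 + q² + 6*q)
D = 13/80 (D = -13/(-80) = -13*(-1/80) = 13/80 ≈ 0.16250)
(D*o(11) - 22) - 1*24434 = (13*(-5 + 11² + 6*11)/80 - 22) - 1*24434 = (13*(-5 + 121 + 66)/80 - 22) - 24434 = ((13/80)*182 - 22) - 24434 = (1183/40 - 22) - 24434 = 303/40 - 24434 = -977057/40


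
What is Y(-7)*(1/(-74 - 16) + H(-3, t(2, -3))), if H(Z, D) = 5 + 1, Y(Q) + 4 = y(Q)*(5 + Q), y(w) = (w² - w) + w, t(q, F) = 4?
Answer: -9163/15 ≈ -610.87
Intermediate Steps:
y(w) = w²
Y(Q) = -4 + Q²*(5 + Q)
H(Z, D) = 6
Y(-7)*(1/(-74 - 16) + H(-3, t(2, -3))) = (-4 + (-7)³ + 5*(-7)²)*(1/(-74 - 16) + 6) = (-4 - 343 + 5*49)*(1/(-90) + 6) = (-4 - 343 + 245)*(-1/90 + 6) = -102*539/90 = -9163/15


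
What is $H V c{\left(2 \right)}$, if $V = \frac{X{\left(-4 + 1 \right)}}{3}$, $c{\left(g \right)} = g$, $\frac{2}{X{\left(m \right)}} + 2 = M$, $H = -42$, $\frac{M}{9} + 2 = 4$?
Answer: $- \frac{7}{2} \approx -3.5$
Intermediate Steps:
$M = 18$ ($M = -18 + 9 \cdot 4 = -18 + 36 = 18$)
$X{\left(m \right)} = \frac{1}{8}$ ($X{\left(m \right)} = \frac{2}{-2 + 18} = \frac{2}{16} = 2 \cdot \frac{1}{16} = \frac{1}{8}$)
$V = \frac{1}{24}$ ($V = \frac{1}{8 \cdot 3} = \frac{1}{8} \cdot \frac{1}{3} = \frac{1}{24} \approx 0.041667$)
$H V c{\left(2 \right)} = \left(-42\right) \frac{1}{24} \cdot 2 = \left(- \frac{7}{4}\right) 2 = - \frac{7}{2}$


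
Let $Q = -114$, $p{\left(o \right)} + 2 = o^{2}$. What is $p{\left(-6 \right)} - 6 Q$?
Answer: $718$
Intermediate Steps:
$p{\left(o \right)} = -2 + o^{2}$
$p{\left(-6 \right)} - 6 Q = \left(-2 + \left(-6\right)^{2}\right) - -684 = \left(-2 + 36\right) + 684 = 34 + 684 = 718$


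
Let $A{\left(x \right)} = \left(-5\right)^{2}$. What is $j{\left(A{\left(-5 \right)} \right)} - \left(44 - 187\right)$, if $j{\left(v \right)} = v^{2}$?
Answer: $768$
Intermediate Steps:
$A{\left(x \right)} = 25$
$j{\left(A{\left(-5 \right)} \right)} - \left(44 - 187\right) = 25^{2} - \left(44 - 187\right) = 625 - -143 = 625 + 143 = 768$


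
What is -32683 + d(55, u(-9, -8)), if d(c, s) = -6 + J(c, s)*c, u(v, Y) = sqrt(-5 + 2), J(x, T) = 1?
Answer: -32634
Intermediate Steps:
u(v, Y) = I*sqrt(3) (u(v, Y) = sqrt(-3) = I*sqrt(3))
d(c, s) = -6 + c (d(c, s) = -6 + 1*c = -6 + c)
-32683 + d(55, u(-9, -8)) = -32683 + (-6 + 55) = -32683 + 49 = -32634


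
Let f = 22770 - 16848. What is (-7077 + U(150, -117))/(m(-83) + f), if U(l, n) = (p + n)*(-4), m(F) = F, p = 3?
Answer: -6621/5839 ≈ -1.1339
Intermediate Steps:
f = 5922
U(l, n) = -12 - 4*n (U(l, n) = (3 + n)*(-4) = -12 - 4*n)
(-7077 + U(150, -117))/(m(-83) + f) = (-7077 + (-12 - 4*(-117)))/(-83 + 5922) = (-7077 + (-12 + 468))/5839 = (-7077 + 456)*(1/5839) = -6621*1/5839 = -6621/5839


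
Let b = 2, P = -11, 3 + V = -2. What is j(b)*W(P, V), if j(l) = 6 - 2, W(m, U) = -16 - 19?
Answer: -140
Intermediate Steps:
V = -5 (V = -3 - 2 = -5)
W(m, U) = -35
j(l) = 4
j(b)*W(P, V) = 4*(-35) = -140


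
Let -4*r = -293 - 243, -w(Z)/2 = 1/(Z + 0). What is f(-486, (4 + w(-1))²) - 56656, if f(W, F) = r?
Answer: -56522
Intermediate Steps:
w(Z) = -2/Z (w(Z) = -2/(Z + 0) = -2/Z)
r = 134 (r = -(-293 - 243)/4 = -¼*(-536) = 134)
f(W, F) = 134
f(-486, (4 + w(-1))²) - 56656 = 134 - 56656 = -56522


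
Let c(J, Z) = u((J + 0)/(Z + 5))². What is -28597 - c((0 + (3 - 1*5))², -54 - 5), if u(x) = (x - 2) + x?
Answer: -20850577/729 ≈ -28602.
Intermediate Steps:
u(x) = -2 + 2*x (u(x) = (-2 + x) + x = -2 + 2*x)
c(J, Z) = (-2 + 2*J/(5 + Z))² (c(J, Z) = (-2 + 2*((J + 0)/(Z + 5)))² = (-2 + 2*(J/(5 + Z)))² = (-2 + 2*J/(5 + Z))²)
-28597 - c((0 + (3 - 1*5))², -54 - 5) = -28597 - 4*(-5 + (0 + (3 - 1*5))² - (-54 - 5))²/(5 + (-54 - 5))² = -28597 - 4*(-5 + (0 + (3 - 5))² - 1*(-59))²/(5 - 59)² = -28597 - 4*(-5 + (0 - 2)² + 59)²/(-54)² = -28597 - 4*(-5 + (-2)² + 59)²/2916 = -28597 - 4*(-5 + 4 + 59)²/2916 = -28597 - 4*58²/2916 = -28597 - 4*3364/2916 = -28597 - 1*3364/729 = -28597 - 3364/729 = -20850577/729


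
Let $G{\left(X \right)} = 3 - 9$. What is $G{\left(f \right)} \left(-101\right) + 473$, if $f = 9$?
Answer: $1079$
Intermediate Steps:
$G{\left(X \right)} = -6$ ($G{\left(X \right)} = 3 - 9 = -6$)
$G{\left(f \right)} \left(-101\right) + 473 = \left(-6\right) \left(-101\right) + 473 = 606 + 473 = 1079$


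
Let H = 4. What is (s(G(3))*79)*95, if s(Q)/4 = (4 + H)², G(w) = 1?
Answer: 1921280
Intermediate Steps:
s(Q) = 256 (s(Q) = 4*(4 + 4)² = 4*8² = 4*64 = 256)
(s(G(3))*79)*95 = (256*79)*95 = 20224*95 = 1921280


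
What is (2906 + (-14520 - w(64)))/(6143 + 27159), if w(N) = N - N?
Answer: -5807/16651 ≈ -0.34875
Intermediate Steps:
w(N) = 0
(2906 + (-14520 - w(64)))/(6143 + 27159) = (2906 + (-14520 - 1*0))/(6143 + 27159) = (2906 + (-14520 + 0))/33302 = (2906 - 14520)*(1/33302) = -11614*1/33302 = -5807/16651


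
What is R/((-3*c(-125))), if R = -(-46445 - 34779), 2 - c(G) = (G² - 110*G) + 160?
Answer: 81224/88599 ≈ 0.91676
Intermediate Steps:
c(G) = -158 - G² + 110*G (c(G) = 2 - ((G² - 110*G) + 160) = 2 - (160 + G² - 110*G) = 2 + (-160 - G² + 110*G) = -158 - G² + 110*G)
R = 81224 (R = -1*(-81224) = 81224)
R/((-3*c(-125))) = 81224/((-3*(-158 - 1*(-125)² + 110*(-125)))) = 81224/((-3*(-158 - 1*15625 - 13750))) = 81224/((-3*(-158 - 15625 - 13750))) = 81224/((-3*(-29533))) = 81224/88599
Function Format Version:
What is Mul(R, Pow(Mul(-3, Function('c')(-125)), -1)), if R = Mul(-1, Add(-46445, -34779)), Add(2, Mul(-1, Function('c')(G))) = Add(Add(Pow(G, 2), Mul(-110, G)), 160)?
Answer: Rational(81224, 88599) ≈ 0.91676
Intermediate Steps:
Function('c')(G) = Add(-158, Mul(-1, Pow(G, 2)), Mul(110, G)) (Function('c')(G) = Add(2, Mul(-1, Add(Add(Pow(G, 2), Mul(-110, G)), 160))) = Add(2, Mul(-1, Add(160, Pow(G, 2), Mul(-110, G)))) = Add(2, Add(-160, Mul(-1, Pow(G, 2)), Mul(110, G))) = Add(-158, Mul(-1, Pow(G, 2)), Mul(110, G)))
R = 81224 (R = Mul(-1, -81224) = 81224)
Mul(R, Pow(Mul(-3, Function('c')(-125)), -1)) = Mul(81224, Pow(Mul(-3, Add(-158, Mul(-1, Pow(-125, 2)), Mul(110, -125))), -1)) = Mul(81224, Pow(Mul(-3, Add(-158, Mul(-1, 15625), -13750)), -1)) = Mul(81224, Pow(Mul(-3, Add(-158, -15625, -13750)), -1)) = Mul(81224, Pow(Mul(-3, -29533), -1)) = Mul(81224, Pow(88599, -1)) = Mul(81224, Rational(1, 88599)) = Rational(81224, 88599)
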